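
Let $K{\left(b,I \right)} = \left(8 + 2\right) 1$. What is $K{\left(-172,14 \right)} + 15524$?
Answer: $15534$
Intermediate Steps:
$K{\left(b,I \right)} = 10$ ($K{\left(b,I \right)} = 10 \cdot 1 = 10$)
$K{\left(-172,14 \right)} + 15524 = 10 + 15524 = 15534$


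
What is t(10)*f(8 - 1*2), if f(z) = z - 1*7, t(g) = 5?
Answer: -5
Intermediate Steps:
f(z) = -7 + z (f(z) = z - 7 = -7 + z)
t(10)*f(8 - 1*2) = 5*(-7 + (8 - 1*2)) = 5*(-7 + (8 - 2)) = 5*(-7 + 6) = 5*(-1) = -5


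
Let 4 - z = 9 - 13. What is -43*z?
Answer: -344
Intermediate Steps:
z = 8 (z = 4 - (9 - 13) = 4 - 1*(-4) = 4 + 4 = 8)
-43*z = -43*8 = -344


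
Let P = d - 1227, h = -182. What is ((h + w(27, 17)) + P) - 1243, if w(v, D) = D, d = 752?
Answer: -1883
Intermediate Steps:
P = -475 (P = 752 - 1227 = -475)
((h + w(27, 17)) + P) - 1243 = ((-182 + 17) - 475) - 1243 = (-165 - 475) - 1243 = -640 - 1243 = -1883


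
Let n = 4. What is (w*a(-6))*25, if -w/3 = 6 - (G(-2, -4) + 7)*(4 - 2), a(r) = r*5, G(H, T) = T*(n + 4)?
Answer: 126000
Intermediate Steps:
G(H, T) = 8*T (G(H, T) = T*(4 + 4) = T*8 = 8*T)
a(r) = 5*r
w = -168 (w = -3*(6 - (8*(-4) + 7)*(4 - 2)) = -3*(6 - (-32 + 7)*2) = -3*(6 - (-25)*2) = -3*(6 - 1*(-50)) = -3*(6 + 50) = -3*56 = -168)
(w*a(-6))*25 = -840*(-6)*25 = -168*(-30)*25 = 5040*25 = 126000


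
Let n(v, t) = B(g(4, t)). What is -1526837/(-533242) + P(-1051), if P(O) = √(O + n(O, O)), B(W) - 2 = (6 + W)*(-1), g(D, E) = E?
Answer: 1526837/533242 + 2*I ≈ 2.8633 + 2.0*I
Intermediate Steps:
B(W) = -4 - W (B(W) = 2 + (6 + W)*(-1) = 2 + (-6 - W) = -4 - W)
n(v, t) = -4 - t
P(O) = 2*I (P(O) = √(O + (-4 - O)) = √(-4) = 2*I)
-1526837/(-533242) + P(-1051) = -1526837/(-533242) + 2*I = -1526837*(-1/533242) + 2*I = 1526837/533242 + 2*I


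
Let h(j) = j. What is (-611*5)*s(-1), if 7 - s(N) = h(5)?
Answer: -6110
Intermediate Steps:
s(N) = 2 (s(N) = 7 - 1*5 = 7 - 5 = 2)
(-611*5)*s(-1) = -611*5*2 = -3055*2 = -6110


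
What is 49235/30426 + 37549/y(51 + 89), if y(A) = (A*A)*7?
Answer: 3948753937/2087223600 ≈ 1.8919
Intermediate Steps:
y(A) = 7*A² (y(A) = A²*7 = 7*A²)
49235/30426 + 37549/y(51 + 89) = 49235/30426 + 37549/((7*(51 + 89)²)) = 49235*(1/30426) + 37549/((7*140²)) = 49235/30426 + 37549/((7*19600)) = 49235/30426 + 37549/137200 = 3948753937/2087223600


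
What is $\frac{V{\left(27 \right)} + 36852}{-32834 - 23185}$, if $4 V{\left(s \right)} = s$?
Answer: $- \frac{49145}{74692} \approx -0.65797$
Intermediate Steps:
$V{\left(s \right)} = \frac{s}{4}$
$\frac{V{\left(27 \right)} + 36852}{-32834 - 23185} = \frac{\frac{1}{4} \cdot 27 + 36852}{-32834 - 23185} = \frac{\frac{27}{4} + 36852}{-56019} = \frac{147435}{4} \left(- \frac{1}{56019}\right) = - \frac{49145}{74692}$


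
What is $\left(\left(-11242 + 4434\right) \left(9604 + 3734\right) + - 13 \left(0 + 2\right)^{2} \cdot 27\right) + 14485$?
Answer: $-90792023$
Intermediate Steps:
$\left(\left(-11242 + 4434\right) \left(9604 + 3734\right) + - 13 \left(0 + 2\right)^{2} \cdot 27\right) + 14485 = \left(\left(-6808\right) 13338 + - 13 \cdot 2^{2} \cdot 27\right) + 14485 = \left(-90805104 + \left(-13\right) 4 \cdot 27\right) + 14485 = \left(-90805104 - 1404\right) + 14485 = -90806508 + 14485 = -90792023$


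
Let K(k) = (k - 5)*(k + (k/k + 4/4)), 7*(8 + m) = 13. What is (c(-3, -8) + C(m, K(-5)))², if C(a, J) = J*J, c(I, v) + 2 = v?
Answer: 792100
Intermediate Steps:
m = -43/7 (m = -8 + (⅐)*13 = -8 + 13/7 = -43/7 ≈ -6.1429)
c(I, v) = -2 + v
K(k) = (-5 + k)*(2 + k) (K(k) = (-5 + k)*(k + (1 + 4*(¼))) = (-5 + k)*(k + (1 + 1)) = (-5 + k)*(k + 2) = (-5 + k)*(2 + k))
C(a, J) = J²
(c(-3, -8) + C(m, K(-5)))² = ((-2 - 8) + (-10 + (-5)² - 3*(-5))²)² = (-10 + (-10 + 25 + 15)²)² = (-10 + 30²)² = (-10 + 900)² = 890² = 792100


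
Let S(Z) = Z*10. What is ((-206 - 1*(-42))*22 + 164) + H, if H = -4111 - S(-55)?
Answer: -7005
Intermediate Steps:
S(Z) = 10*Z
H = -3561 (H = -4111 - 10*(-55) = -4111 - 1*(-550) = -4111 + 550 = -3561)
((-206 - 1*(-42))*22 + 164) + H = ((-206 - 1*(-42))*22 + 164) - 3561 = ((-206 + 42)*22 + 164) - 3561 = (-164*22 + 164) - 3561 = (-3608 + 164) - 3561 = -3444 - 3561 = -7005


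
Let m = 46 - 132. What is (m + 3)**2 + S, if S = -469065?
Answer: -462176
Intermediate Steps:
m = -86
(m + 3)**2 + S = (-86 + 3)**2 - 469065 = (-83)**2 - 469065 = 6889 - 469065 = -462176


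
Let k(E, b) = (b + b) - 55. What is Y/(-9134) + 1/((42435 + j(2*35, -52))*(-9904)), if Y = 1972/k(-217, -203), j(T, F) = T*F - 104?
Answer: 377828819317/806775169441968 ≈ 0.00046832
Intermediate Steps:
j(T, F) = -104 + F*T (j(T, F) = F*T - 104 = -104 + F*T)
k(E, b) = -55 + 2*b (k(E, b) = 2*b - 55 = -55 + 2*b)
Y = -1972/461 (Y = 1972/(-55 + 2*(-203)) = 1972/(-55 - 406) = 1972/(-461) = 1972*(-1/461) = -1972/461 ≈ -4.2777)
Y/(-9134) + 1/((42435 + j(2*35, -52))*(-9904)) = -1972/461/(-9134) + 1/((42435 + (-104 - 104*35))*(-9904)) = -1972/461*(-1/9134) - 1/9904/(42435 + (-104 - 52*70)) = 986/2105387 - 1/9904/(42435 + (-104 - 3640)) = 986/2105387 - 1/9904/(42435 - 3744) = 986/2105387 - 1/9904/38691 = 986/2105387 + (1/38691)*(-1/9904) = 986/2105387 - 1/383195664 = 377828819317/806775169441968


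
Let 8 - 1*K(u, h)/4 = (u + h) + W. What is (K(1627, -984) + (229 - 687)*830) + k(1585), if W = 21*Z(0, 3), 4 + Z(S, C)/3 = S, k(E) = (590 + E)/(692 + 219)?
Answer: -347701017/911 ≈ -3.8167e+5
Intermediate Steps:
k(E) = 590/911 + E/911 (k(E) = (590 + E)/911 = (590 + E)*(1/911) = 590/911 + E/911)
Z(S, C) = -12 + 3*S
W = -252 (W = 21*(-12 + 3*0) = 21*(-12 + 0) = 21*(-12) = -252)
K(u, h) = 1040 - 4*h - 4*u (K(u, h) = 32 - 4*((u + h) - 252) = 32 - 4*((h + u) - 252) = 32 - 4*(-252 + h + u) = 32 + (1008 - 4*h - 4*u) = 1040 - 4*h - 4*u)
(K(1627, -984) + (229 - 687)*830) + k(1585) = ((1040 - 4*(-984) - 4*1627) + (229 - 687)*830) + (590/911 + (1/911)*1585) = ((1040 + 3936 - 6508) - 458*830) + (590/911 + 1585/911) = (-1532 - 380140) + 2175/911 = -381672 + 2175/911 = -347701017/911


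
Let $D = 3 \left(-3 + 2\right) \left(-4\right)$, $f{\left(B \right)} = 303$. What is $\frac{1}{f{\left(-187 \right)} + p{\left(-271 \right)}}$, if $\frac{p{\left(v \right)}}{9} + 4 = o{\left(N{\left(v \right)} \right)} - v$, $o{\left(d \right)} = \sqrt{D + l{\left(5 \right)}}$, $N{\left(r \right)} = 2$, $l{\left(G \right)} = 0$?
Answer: $\frac{451}{1220244} - \frac{\sqrt{3}}{406748} \approx 0.00036534$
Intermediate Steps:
$D = 12$ ($D = 3 \left(\left(-1\right) \left(-4\right)\right) = 3 \cdot 4 = 12$)
$o{\left(d \right)} = 2 \sqrt{3}$ ($o{\left(d \right)} = \sqrt{12 + 0} = \sqrt{12} = 2 \sqrt{3}$)
$p{\left(v \right)} = -36 - 9 v + 18 \sqrt{3}$ ($p{\left(v \right)} = -36 + 9 \left(2 \sqrt{3} - v\right) = -36 + 9 \left(- v + 2 \sqrt{3}\right) = -36 - \left(- 18 \sqrt{3} + 9 v\right) = -36 - 9 v + 18 \sqrt{3}$)
$\frac{1}{f{\left(-187 \right)} + p{\left(-271 \right)}} = \frac{1}{303 - \left(-2403 - 18 \sqrt{3}\right)} = \frac{1}{303 + \left(-36 + 2439 + 18 \sqrt{3}\right)} = \frac{1}{303 + \left(2403 + 18 \sqrt{3}\right)} = \frac{1}{2706 + 18 \sqrt{3}}$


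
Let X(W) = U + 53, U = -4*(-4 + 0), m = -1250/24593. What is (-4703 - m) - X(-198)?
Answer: -117356546/24593 ≈ -4771.9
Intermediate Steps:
m = -1250/24593 (m = -1250*1/24593 = -1250/24593 ≈ -0.050827)
U = 16 (U = -4*(-4) = 16)
X(W) = 69 (X(W) = 16 + 53 = 69)
(-4703 - m) - X(-198) = (-4703 - 1*(-1250/24593)) - 1*69 = (-4703 + 1250/24593) - 69 = -115659629/24593 - 69 = -117356546/24593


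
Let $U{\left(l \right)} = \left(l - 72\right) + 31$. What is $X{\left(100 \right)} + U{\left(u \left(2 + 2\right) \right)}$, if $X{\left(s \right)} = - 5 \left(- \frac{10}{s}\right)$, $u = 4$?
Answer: $- \frac{49}{2} \approx -24.5$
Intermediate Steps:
$X{\left(s \right)} = \frac{50}{s}$
$U{\left(l \right)} = -41 + l$ ($U{\left(l \right)} = \left(-72 + l\right) + 31 = -41 + l$)
$X{\left(100 \right)} + U{\left(u \left(2 + 2\right) \right)} = \frac{50}{100} - \left(41 - 4 \left(2 + 2\right)\right) = 50 \cdot \frac{1}{100} + \left(-41 + 4 \cdot 4\right) = \frac{1}{2} + \left(-41 + 16\right) = \frac{1}{2} - 25 = - \frac{49}{2}$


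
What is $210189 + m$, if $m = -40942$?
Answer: $169247$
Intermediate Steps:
$210189 + m = 210189 - 40942 = 169247$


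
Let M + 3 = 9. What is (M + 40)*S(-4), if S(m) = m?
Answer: -184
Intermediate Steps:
M = 6 (M = -3 + 9 = 6)
(M + 40)*S(-4) = (6 + 40)*(-4) = 46*(-4) = -184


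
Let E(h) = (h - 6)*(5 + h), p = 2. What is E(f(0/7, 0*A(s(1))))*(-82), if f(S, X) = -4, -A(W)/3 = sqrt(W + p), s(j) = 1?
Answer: 820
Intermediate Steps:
A(W) = -3*sqrt(2 + W) (A(W) = -3*sqrt(W + 2) = -3*sqrt(2 + W))
E(h) = (-6 + h)*(5 + h)
E(f(0/7, 0*A(s(1))))*(-82) = (-30 + (-4)**2 - 1*(-4))*(-82) = (-30 + 16 + 4)*(-82) = -10*(-82) = 820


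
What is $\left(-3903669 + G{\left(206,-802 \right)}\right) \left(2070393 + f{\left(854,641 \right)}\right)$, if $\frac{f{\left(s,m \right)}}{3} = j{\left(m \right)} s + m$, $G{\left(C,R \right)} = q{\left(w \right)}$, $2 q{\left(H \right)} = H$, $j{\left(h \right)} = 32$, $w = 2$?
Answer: $-8409671972400$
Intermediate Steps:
$q{\left(H \right)} = \frac{H}{2}$
$G{\left(C,R \right)} = 1$ ($G{\left(C,R \right)} = \frac{1}{2} \cdot 2 = 1$)
$f{\left(s,m \right)} = 3 m + 96 s$ ($f{\left(s,m \right)} = 3 \left(32 s + m\right) = 3 \left(m + 32 s\right) = 3 m + 96 s$)
$\left(-3903669 + G{\left(206,-802 \right)}\right) \left(2070393 + f{\left(854,641 \right)}\right) = \left(-3903669 + 1\right) \left(2070393 + \left(3 \cdot 641 + 96 \cdot 854\right)\right) = - 3903668 \left(2070393 + \left(1923 + 81984\right)\right) = - 3903668 \left(2070393 + 83907\right) = \left(-3903668\right) 2154300 = -8409671972400$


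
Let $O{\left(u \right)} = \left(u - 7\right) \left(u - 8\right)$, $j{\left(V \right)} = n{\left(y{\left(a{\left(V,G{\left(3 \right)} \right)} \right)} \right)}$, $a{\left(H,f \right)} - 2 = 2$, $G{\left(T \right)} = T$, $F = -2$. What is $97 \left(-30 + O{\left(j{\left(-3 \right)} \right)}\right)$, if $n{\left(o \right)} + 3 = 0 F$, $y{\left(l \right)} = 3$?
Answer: $7760$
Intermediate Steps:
$a{\left(H,f \right)} = 4$ ($a{\left(H,f \right)} = 2 + 2 = 4$)
$n{\left(o \right)} = -3$ ($n{\left(o \right)} = -3 + 0 \left(-2\right) = -3 + 0 = -3$)
$j{\left(V \right)} = -3$
$O{\left(u \right)} = \left(-8 + u\right) \left(-7 + u\right)$ ($O{\left(u \right)} = \left(-7 + u\right) \left(-8 + u\right) = \left(-8 + u\right) \left(-7 + u\right)$)
$97 \left(-30 + O{\left(j{\left(-3 \right)} \right)}\right) = 97 \left(-30 + \left(56 + \left(-3\right)^{2} - -45\right)\right) = 97 \left(-30 + \left(56 + 9 + 45\right)\right) = 97 \left(-30 + 110\right) = 97 \cdot 80 = 7760$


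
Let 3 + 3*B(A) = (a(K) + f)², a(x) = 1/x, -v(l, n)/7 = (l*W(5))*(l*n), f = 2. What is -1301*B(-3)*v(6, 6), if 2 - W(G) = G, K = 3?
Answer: -4808496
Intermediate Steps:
W(G) = 2 - G
v(l, n) = 21*n*l² (v(l, n) = -7*l*(2 - 1*5)*l*n = -7*l*(2 - 5)*l*n = -7*l*(-3)*l*n = -7*(-3*l)*l*n = -(-21)*n*l² = 21*n*l²)
B(A) = 22/27 (B(A) = -1 + (1/3 + 2)²/3 = -1 + (⅓ + 2)²/3 = -1 + (7/3)²/3 = -1 + (⅓)*(49/9) = -1 + 49/27 = 22/27)
-1301*B(-3)*v(6, 6) = -28622*21*6*6²/27 = -28622*21*6*36/27 = -28622*4536/27 = -1301*3696 = -4808496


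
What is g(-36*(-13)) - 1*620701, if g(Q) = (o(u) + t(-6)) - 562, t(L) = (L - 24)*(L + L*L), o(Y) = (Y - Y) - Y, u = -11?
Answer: -622152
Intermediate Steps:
o(Y) = -Y (o(Y) = 0 - Y = -Y)
t(L) = (-24 + L)*(L + L²)
g(Q) = -1451 (g(Q) = (-1*(-11) - 6*(-24 + (-6)² - 23*(-6))) - 562 = (11 - 6*(-24 + 36 + 138)) - 562 = (11 - 6*150) - 562 = (11 - 900) - 562 = -889 - 562 = -1451)
g(-36*(-13)) - 1*620701 = -1451 - 1*620701 = -1451 - 620701 = -622152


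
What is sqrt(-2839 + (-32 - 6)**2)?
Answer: 3*I*sqrt(155) ≈ 37.35*I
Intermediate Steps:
sqrt(-2839 + (-32 - 6)**2) = sqrt(-2839 + (-38)**2) = sqrt(-2839 + 1444) = sqrt(-1395) = 3*I*sqrt(155)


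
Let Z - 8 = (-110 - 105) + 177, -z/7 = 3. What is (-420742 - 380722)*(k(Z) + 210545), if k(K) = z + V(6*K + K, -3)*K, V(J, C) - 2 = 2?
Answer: -168631231456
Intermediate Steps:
z = -21 (z = -7*3 = -21)
V(J, C) = 4 (V(J, C) = 2 + 2 = 4)
Z = -30 (Z = 8 + ((-110 - 105) + 177) = 8 + (-215 + 177) = 8 - 38 = -30)
k(K) = -21 + 4*K
(-420742 - 380722)*(k(Z) + 210545) = (-420742 - 380722)*((-21 + 4*(-30)) + 210545) = -801464*((-21 - 120) + 210545) = -801464*(-141 + 210545) = -801464*210404 = -168631231456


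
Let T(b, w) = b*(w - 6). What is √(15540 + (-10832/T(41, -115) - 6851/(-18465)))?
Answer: √1077889162596968415/8327715 ≈ 124.67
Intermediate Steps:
T(b, w) = b*(-6 + w)
√(15540 + (-10832/T(41, -115) - 6851/(-18465))) = √(15540 + (-10832*1/(41*(-6 - 115)) - 6851/(-18465))) = √(15540 + (-10832/(41*(-121)) - 6851*(-1/18465))) = √(15540 + (-10832/(-4961) + 6851/18465)) = √(15540 + (-10832*(-1/4961) + 6851/18465)) = √(15540 + (10832/4961 + 6851/18465)) = √(15540 + 234000691/91604865) = √(1423773602791/91604865) = √1077889162596968415/8327715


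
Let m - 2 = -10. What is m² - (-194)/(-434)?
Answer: 13791/217 ≈ 63.553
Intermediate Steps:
m = -8 (m = 2 - 10 = -8)
m² - (-194)/(-434) = (-8)² - (-194)/(-434) = 64 - (-194)*(-1)/434 = 64 - 1*97/217 = 64 - 97/217 = 13791/217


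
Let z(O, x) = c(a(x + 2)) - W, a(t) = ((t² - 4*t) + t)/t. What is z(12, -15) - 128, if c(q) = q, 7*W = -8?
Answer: -1000/7 ≈ -142.86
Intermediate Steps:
a(t) = (t² - 3*t)/t
W = -8/7 (W = (⅐)*(-8) = -8/7 ≈ -1.1429)
z(O, x) = ⅐ + x (z(O, x) = (-3 + (x + 2)) - 1*(-8/7) = (-3 + (2 + x)) + 8/7 = (-1 + x) + 8/7 = ⅐ + x)
z(12, -15) - 128 = (⅐ - 15) - 128 = -104/7 - 128 = -1000/7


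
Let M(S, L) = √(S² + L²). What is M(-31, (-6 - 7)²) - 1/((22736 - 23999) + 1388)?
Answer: -1/125 + √29522 ≈ 171.81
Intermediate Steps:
M(S, L) = √(L² + S²)
M(-31, (-6 - 7)²) - 1/((22736 - 23999) + 1388) = √(((-6 - 7)²)² + (-31)²) - 1/((22736 - 23999) + 1388) = √(((-13)²)² + 961) - 1/(-1263 + 1388) = √(169² + 961) - 1/125 = √(28561 + 961) - 1*1/125 = √29522 - 1/125 = -1/125 + √29522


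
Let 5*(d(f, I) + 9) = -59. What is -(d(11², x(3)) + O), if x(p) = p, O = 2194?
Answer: -10866/5 ≈ -2173.2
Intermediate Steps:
d(f, I) = -104/5 (d(f, I) = -9 + (⅕)*(-59) = -9 - 59/5 = -104/5)
-(d(11², x(3)) + O) = -(-104/5 + 2194) = -1*10866/5 = -10866/5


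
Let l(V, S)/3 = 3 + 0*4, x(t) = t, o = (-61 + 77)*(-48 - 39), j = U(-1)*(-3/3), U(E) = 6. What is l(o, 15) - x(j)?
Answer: 15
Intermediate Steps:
j = -6 (j = 6*(-3/3) = 6*(-3*⅓) = 6*(-1) = -6)
o = -1392 (o = 16*(-87) = -1392)
l(V, S) = 9 (l(V, S) = 3*(3 + 0*4) = 3*(3 + 0) = 3*3 = 9)
l(o, 15) - x(j) = 9 - 1*(-6) = 9 + 6 = 15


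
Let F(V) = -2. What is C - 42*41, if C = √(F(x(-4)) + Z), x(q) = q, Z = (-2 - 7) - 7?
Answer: -1722 + 3*I*√2 ≈ -1722.0 + 4.2426*I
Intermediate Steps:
Z = -16 (Z = -9 - 7 = -16)
C = 3*I*√2 (C = √(-2 - 16) = √(-18) = 3*I*√2 ≈ 4.2426*I)
C - 42*41 = 3*I*√2 - 42*41 = 3*I*√2 - 1722 = -1722 + 3*I*√2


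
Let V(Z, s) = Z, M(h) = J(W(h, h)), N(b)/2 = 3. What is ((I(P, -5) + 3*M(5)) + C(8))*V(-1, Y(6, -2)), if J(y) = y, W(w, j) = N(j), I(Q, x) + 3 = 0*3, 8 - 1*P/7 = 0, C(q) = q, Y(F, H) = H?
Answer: -23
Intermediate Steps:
N(b) = 6 (N(b) = 2*3 = 6)
P = 56 (P = 56 - 7*0 = 56 + 0 = 56)
I(Q, x) = -3 (I(Q, x) = -3 + 0*3 = -3 + 0 = -3)
W(w, j) = 6
M(h) = 6
((I(P, -5) + 3*M(5)) + C(8))*V(-1, Y(6, -2)) = ((-3 + 3*6) + 8)*(-1) = ((-3 + 18) + 8)*(-1) = (15 + 8)*(-1) = 23*(-1) = -23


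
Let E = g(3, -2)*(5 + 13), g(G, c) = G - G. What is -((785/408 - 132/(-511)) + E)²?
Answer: -207016810081/43467246144 ≈ -4.7626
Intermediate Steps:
g(G, c) = 0
E = 0 (E = 0*(5 + 13) = 0*18 = 0)
-((785/408 - 132/(-511)) + E)² = -((785/408 - 132/(-511)) + 0)² = -((785*(1/408) - 132*(-1/511)) + 0)² = -((785/408 + 132/511) + 0)² = -(454991/208488 + 0)² = -(454991/208488)² = -1*207016810081/43467246144 = -207016810081/43467246144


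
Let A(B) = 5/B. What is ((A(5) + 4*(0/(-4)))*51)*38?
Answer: 1938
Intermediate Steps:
((A(5) + 4*(0/(-4)))*51)*38 = ((5/5 + 4*(0/(-4)))*51)*38 = ((5*(⅕) + 4*(0*(-¼)))*51)*38 = ((1 + 4*0)*51)*38 = ((1 + 0)*51)*38 = (1*51)*38 = 51*38 = 1938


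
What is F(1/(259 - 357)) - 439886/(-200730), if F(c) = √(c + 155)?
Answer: 219943/100365 + √30378/14 ≈ 14.641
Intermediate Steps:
F(c) = √(155 + c)
F(1/(259 - 357)) - 439886/(-200730) = √(155 + 1/(259 - 357)) - 439886/(-200730) = √(155 + 1/(-98)) - 439886*(-1)/200730 = √(155 - 1/98) - 1*(-219943/100365) = √(15189/98) + 219943/100365 = √30378/14 + 219943/100365 = 219943/100365 + √30378/14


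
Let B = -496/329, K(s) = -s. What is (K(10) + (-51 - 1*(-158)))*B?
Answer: -48112/329 ≈ -146.24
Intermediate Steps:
B = -496/329 (B = -496*1/329 = -496/329 ≈ -1.5076)
(K(10) + (-51 - 1*(-158)))*B = (-1*10 + (-51 - 1*(-158)))*(-496/329) = (-10 + (-51 + 158))*(-496/329) = (-10 + 107)*(-496/329) = 97*(-496/329) = -48112/329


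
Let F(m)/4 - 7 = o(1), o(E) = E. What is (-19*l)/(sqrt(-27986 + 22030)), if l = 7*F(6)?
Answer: 2128*I*sqrt(1489)/1489 ≈ 55.147*I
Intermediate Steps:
F(m) = 32 (F(m) = 28 + 4*1 = 28 + 4 = 32)
l = 224 (l = 7*32 = 224)
(-19*l)/(sqrt(-27986 + 22030)) = (-19*224)/(sqrt(-27986 + 22030)) = -4256*(-I*sqrt(1489)/2978) = -(-2128)*I*sqrt(1489)/1489 = 2128*I*sqrt(1489)/1489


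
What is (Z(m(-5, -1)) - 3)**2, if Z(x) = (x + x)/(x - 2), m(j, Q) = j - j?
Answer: 9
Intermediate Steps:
m(j, Q) = 0
Z(x) = 2*x/(-2 + x) (Z(x) = (2*x)/(-2 + x) = 2*x/(-2 + x))
(Z(m(-5, -1)) - 3)**2 = (2*0/(-2 + 0) - 3)**2 = (2*0/(-2) - 3)**2 = (2*0*(-1/2) - 3)**2 = (0 - 3)**2 = (-3)**2 = 9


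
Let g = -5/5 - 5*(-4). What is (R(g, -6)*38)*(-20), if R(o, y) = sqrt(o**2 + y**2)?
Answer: -760*sqrt(397) ≈ -15143.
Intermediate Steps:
g = 19 (g = -5*1/5 + 20 = -1 + 20 = 19)
(R(g, -6)*38)*(-20) = (sqrt(19**2 + (-6)**2)*38)*(-20) = (sqrt(361 + 36)*38)*(-20) = (sqrt(397)*38)*(-20) = (38*sqrt(397))*(-20) = -760*sqrt(397)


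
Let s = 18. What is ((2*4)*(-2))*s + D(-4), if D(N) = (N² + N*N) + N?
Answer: -260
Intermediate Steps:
D(N) = N + 2*N² (D(N) = (N² + N²) + N = 2*N² + N = N + 2*N²)
((2*4)*(-2))*s + D(-4) = ((2*4)*(-2))*18 - 4*(1 + 2*(-4)) = (8*(-2))*18 - 4*(1 - 8) = -16*18 - 4*(-7) = -288 + 28 = -260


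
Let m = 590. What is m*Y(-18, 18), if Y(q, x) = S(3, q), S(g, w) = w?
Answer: -10620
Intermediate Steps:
Y(q, x) = q
m*Y(-18, 18) = 590*(-18) = -10620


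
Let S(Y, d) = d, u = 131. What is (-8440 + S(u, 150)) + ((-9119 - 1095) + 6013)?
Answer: -12491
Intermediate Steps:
(-8440 + S(u, 150)) + ((-9119 - 1095) + 6013) = (-8440 + 150) + ((-9119 - 1095) + 6013) = -8290 + (-10214 + 6013) = -8290 - 4201 = -12491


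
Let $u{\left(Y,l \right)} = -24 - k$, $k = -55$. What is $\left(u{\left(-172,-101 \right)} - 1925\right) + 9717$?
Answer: $7823$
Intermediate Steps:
$u{\left(Y,l \right)} = 31$ ($u{\left(Y,l \right)} = -24 - -55 = -24 + 55 = 31$)
$\left(u{\left(-172,-101 \right)} - 1925\right) + 9717 = \left(31 - 1925\right) + 9717 = -1894 + 9717 = 7823$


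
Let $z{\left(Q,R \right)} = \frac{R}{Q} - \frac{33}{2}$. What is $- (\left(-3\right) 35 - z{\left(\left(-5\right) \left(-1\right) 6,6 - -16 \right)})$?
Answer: $\frac{2677}{30} \approx 89.233$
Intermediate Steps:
$z{\left(Q,R \right)} = - \frac{33}{2} + \frac{R}{Q}$ ($z{\left(Q,R \right)} = \frac{R}{Q} - \frac{33}{2} = - \frac{33}{2} + \frac{R}{Q}$)
$- (\left(-3\right) 35 - z{\left(\left(-5\right) \left(-1\right) 6,6 - -16 \right)}) = - (\left(-3\right) 35 - \left(- \frac{33}{2} + \frac{6 - -16}{\left(-5\right) \left(-1\right) 6}\right)) = - (-105 - \left(- \frac{33}{2} + \frac{6 + 16}{5 \cdot 6}\right)) = - (-105 - \left(- \frac{33}{2} + \frac{22}{30}\right)) = - (-105 - \left(- \frac{33}{2} + 22 \cdot \frac{1}{30}\right)) = - (-105 - \left(- \frac{33}{2} + \frac{11}{15}\right)) = - (-105 - - \frac{473}{30}) = - (-105 + \frac{473}{30}) = \left(-1\right) \left(- \frac{2677}{30}\right) = \frac{2677}{30}$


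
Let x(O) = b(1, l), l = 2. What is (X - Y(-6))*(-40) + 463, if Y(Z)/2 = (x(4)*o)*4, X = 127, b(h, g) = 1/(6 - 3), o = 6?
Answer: -3977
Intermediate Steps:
b(h, g) = 1/3
x(O) = 1/3
Y(Z) = 16 (Y(Z) = 2*(((1/3)*6)*4) = 2*(2*4) = 2*8 = 16)
(X - Y(-6))*(-40) + 463 = (127 - 1*16)*(-40) + 463 = (127 - 16)*(-40) + 463 = 111*(-40) + 463 = -4440 + 463 = -3977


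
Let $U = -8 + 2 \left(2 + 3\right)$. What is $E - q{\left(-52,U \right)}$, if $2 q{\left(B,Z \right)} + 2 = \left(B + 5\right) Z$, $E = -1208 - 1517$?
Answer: $-2677$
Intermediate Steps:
$U = 2$ ($U = -8 + 2 \cdot 5 = -8 + 10 = 2$)
$E = -2725$ ($E = -1208 - 1517 = -2725$)
$q{\left(B,Z \right)} = -1 + \frac{Z \left(5 + B\right)}{2}$ ($q{\left(B,Z \right)} = -1 + \frac{\left(B + 5\right) Z}{2} = -1 + \frac{\left(5 + B\right) Z}{2} = -1 + \frac{Z \left(5 + B\right)}{2}$)
$E - q{\left(-52,U \right)} = -2725 - \left(-1 + \frac{5}{2} \cdot 2 + \frac{1}{2} \left(-52\right) 2\right) = -2725 - \left(-1 + 5 - 52\right) = -2725 - -48 = -2725 + 48 = -2677$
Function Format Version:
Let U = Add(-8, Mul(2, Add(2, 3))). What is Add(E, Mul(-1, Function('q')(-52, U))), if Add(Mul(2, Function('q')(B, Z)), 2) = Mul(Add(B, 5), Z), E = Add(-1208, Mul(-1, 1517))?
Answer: -2677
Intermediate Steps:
U = 2 (U = Add(-8, Mul(2, 5)) = Add(-8, 10) = 2)
E = -2725 (E = Add(-1208, -1517) = -2725)
Function('q')(B, Z) = Add(-1, Mul(Rational(1, 2), Z, Add(5, B))) (Function('q')(B, Z) = Add(-1, Mul(Rational(1, 2), Mul(Add(B, 5), Z))) = Add(-1, Mul(Rational(1, 2), Mul(Add(5, B), Z))) = Add(-1, Mul(Rational(1, 2), Mul(Z, Add(5, B)))) = Add(-1, Mul(Rational(1, 2), Z, Add(5, B))))
Add(E, Mul(-1, Function('q')(-52, U))) = Add(-2725, Mul(-1, Add(-1, Mul(Rational(5, 2), 2), Mul(Rational(1, 2), -52, 2)))) = Add(-2725, Mul(-1, Add(-1, 5, -52))) = Add(-2725, Mul(-1, -48)) = Add(-2725, 48) = -2677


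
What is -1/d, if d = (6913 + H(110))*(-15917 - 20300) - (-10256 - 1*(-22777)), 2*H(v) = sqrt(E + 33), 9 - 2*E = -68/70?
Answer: 70106579760/17553326960999580269 - 72434*sqrt(186130)/17553326960999580269 ≈ 3.9921e-9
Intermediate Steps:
E = 349/70 (E = 9/2 - (-34)/70 = 9/2 - 1/2*(-34/35) = 9/2 + 17/35 = 349/70 ≈ 4.9857)
H(v) = sqrt(186130)/140 (H(v) = sqrt(349/70 + 33)/2 = sqrt(2659/70)/2 = (sqrt(186130)/70)/2 = sqrt(186130)/140)
d = -250380642 - 36217*sqrt(186130)/140 (d = (6913 + sqrt(186130)/140)*(-15917 - 20300) - (-10256 - 1*(-22777)) = (6913 + sqrt(186130)/140)*(-36217) - (-10256 + 22777) = (-250368121 - 36217*sqrt(186130)/140) - 1*12521 = (-250368121 - 36217*sqrt(186130)/140) - 12521 = -250380642 - 36217*sqrt(186130)/140 ≈ -2.5049e+8)
-1/d = -1/(-250380642 - 36217*sqrt(186130)/140)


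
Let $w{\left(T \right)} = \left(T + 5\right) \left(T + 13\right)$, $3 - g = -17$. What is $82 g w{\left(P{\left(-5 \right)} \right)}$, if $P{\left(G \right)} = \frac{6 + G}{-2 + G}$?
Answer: $\frac{5018400}{49} \approx 1.0242 \cdot 10^{5}$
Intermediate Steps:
$g = 20$ ($g = 3 - -17 = 3 + 17 = 20$)
$P{\left(G \right)} = \frac{6 + G}{-2 + G}$
$w{\left(T \right)} = \left(5 + T\right) \left(13 + T\right)$
$82 g w{\left(P{\left(-5 \right)} \right)} = 82 \cdot 20 \left(65 + \left(\frac{6 - 5}{-2 - 5}\right)^{2} + 18 \frac{6 - 5}{-2 - 5}\right) = 1640 \left(65 + \left(\frac{1}{-7} \cdot 1\right)^{2} + 18 \frac{1}{-7} \cdot 1\right) = 1640 \left(65 + \left(\left(- \frac{1}{7}\right) 1\right)^{2} + 18 \left(\left(- \frac{1}{7}\right) 1\right)\right) = 1640 \left(65 + \left(- \frac{1}{7}\right)^{2} + 18 \left(- \frac{1}{7}\right)\right) = 1640 \left(65 + \frac{1}{49} - \frac{18}{7}\right) = 1640 \cdot \frac{3060}{49} = \frac{5018400}{49}$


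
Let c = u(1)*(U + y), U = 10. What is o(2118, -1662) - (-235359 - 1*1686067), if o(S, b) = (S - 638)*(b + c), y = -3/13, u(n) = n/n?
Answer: -6810382/13 ≈ -5.2388e+5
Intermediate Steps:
u(n) = 1
y = -3/13 (y = -3*1/13 = -3/13 ≈ -0.23077)
c = 127/13 (c = 1*(10 - 3/13) = 1*(127/13) = 127/13 ≈ 9.7692)
o(S, b) = (-638 + S)*(127/13 + b) (o(S, b) = (S - 638)*(b + 127/13) = (-638 + S)*(127/13 + b))
o(2118, -1662) - (-235359 - 1*1686067) = (-81026/13 - 638*(-1662) + (127/13)*2118 + 2118*(-1662)) - (-235359 - 1*1686067) = (-81026/13 + 1060356 + 268986/13 - 3520116) - (-235359 - 1686067) = -31788920/13 - 1*(-1921426) = -31788920/13 + 1921426 = -6810382/13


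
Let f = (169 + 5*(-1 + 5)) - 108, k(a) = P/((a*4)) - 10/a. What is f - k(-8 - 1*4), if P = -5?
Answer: 1281/16 ≈ 80.063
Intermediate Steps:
k(a) = -45/(4*a) (k(a) = -5*1/(4*a) - 10/a = -5/(4*a) - 10/a = -45/(4*a))
f = 81 (f = (169 + 5*4) - 108 = (169 + 20) - 108 = 189 - 108 = 81)
f - k(-8 - 1*4) = 81 - (-45)/(4*(-8 - 1*4)) = 81 - (-45)/(4*(-8 - 4)) = 81 - (-45)/(4*(-12)) = 81 - (-45)*(-1)/(4*12) = 81 - 1*15/16 = 81 - 15/16 = 1281/16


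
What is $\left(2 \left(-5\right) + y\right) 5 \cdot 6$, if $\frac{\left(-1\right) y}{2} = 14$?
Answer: $-1140$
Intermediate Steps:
$y = -28$ ($y = \left(-2\right) 14 = -28$)
$\left(2 \left(-5\right) + y\right) 5 \cdot 6 = \left(2 \left(-5\right) - 28\right) 5 \cdot 6 = \left(-10 - 28\right) 30 = \left(-38\right) 30 = -1140$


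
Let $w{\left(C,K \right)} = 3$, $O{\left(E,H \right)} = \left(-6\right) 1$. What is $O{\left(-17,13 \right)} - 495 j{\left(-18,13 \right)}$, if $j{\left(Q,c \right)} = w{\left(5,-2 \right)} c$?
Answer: $-19311$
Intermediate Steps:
$O{\left(E,H \right)} = -6$
$j{\left(Q,c \right)} = 3 c$
$O{\left(-17,13 \right)} - 495 j{\left(-18,13 \right)} = -6 - 495 \cdot 3 \cdot 13 = -6 - 19305 = -19311$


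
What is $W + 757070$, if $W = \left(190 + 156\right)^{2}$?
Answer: $876786$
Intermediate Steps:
$W = 119716$ ($W = 346^{2} = 119716$)
$W + 757070 = 119716 + 757070 = 876786$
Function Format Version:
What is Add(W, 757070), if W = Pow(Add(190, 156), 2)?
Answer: 876786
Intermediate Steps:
W = 119716 (W = Pow(346, 2) = 119716)
Add(W, 757070) = Add(119716, 757070) = 876786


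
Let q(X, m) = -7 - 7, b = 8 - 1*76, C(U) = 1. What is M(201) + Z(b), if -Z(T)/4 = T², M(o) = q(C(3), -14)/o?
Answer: -3717710/201 ≈ -18496.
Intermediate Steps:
b = -68 (b = 8 - 76 = -68)
q(X, m) = -14
M(o) = -14/o
Z(T) = -4*T²
M(201) + Z(b) = -14/201 - 4*(-68)² = -14*1/201 - 4*4624 = -14/201 - 18496 = -3717710/201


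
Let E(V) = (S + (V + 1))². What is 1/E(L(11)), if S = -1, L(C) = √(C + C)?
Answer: 1/22 ≈ 0.045455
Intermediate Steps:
L(C) = √2*√C (L(C) = √(2*C) = √2*√C)
E(V) = V² (E(V) = (-1 + (V + 1))² = (-1 + (1 + V))² = V²)
1/E(L(11)) = 1/((√2*√11)²) = 1/((√22)²) = 1/22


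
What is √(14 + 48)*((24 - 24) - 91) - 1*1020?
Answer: -1020 - 91*√62 ≈ -1736.5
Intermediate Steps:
√(14 + 48)*((24 - 24) - 91) - 1*1020 = √62*(0 - 91) - 1020 = √62*(-91) - 1020 = -91*√62 - 1020 = -1020 - 91*√62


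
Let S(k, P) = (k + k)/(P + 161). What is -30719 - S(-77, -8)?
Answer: -4699853/153 ≈ -30718.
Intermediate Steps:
S(k, P) = 2*k/(161 + P) (S(k, P) = (2*k)/(161 + P) = 2*k/(161 + P))
-30719 - S(-77, -8) = -30719 - 2*(-77)/(161 - 8) = -30719 - 2*(-77)/153 = -30719 - 1*(-154/153) = -30719 + 154/153 = -4699853/153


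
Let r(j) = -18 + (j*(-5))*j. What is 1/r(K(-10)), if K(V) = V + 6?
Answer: -1/98 ≈ -0.010204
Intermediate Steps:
K(V) = 6 + V
r(j) = -18 - 5*j**2 (r(j) = -18 + (-5*j)*j = -18 - 5*j**2)
1/r(K(-10)) = 1/(-18 - 5*(6 - 10)**2) = 1/(-18 - 5*(-4)**2) = 1/(-18 - 5*16) = 1/(-18 - 80) = 1/(-98) = -1/98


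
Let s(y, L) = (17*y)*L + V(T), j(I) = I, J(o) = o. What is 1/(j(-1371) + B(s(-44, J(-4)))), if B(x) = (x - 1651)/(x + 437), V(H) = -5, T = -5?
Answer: -428/586621 ≈ -0.00072960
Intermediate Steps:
s(y, L) = -5 + 17*L*y (s(y, L) = (17*y)*L - 5 = 17*L*y - 5 = -5 + 17*L*y)
B(x) = (-1651 + x)/(437 + x)
1/(j(-1371) + B(s(-44, J(-4)))) = 1/(-1371 + (-1651 + (-5 + 17*(-4)*(-44)))/(437 + (-5 + 17*(-4)*(-44)))) = 1/(-1371 + (-1651 + (-5 + 2992))/(437 + (-5 + 2992))) = 1/(-1371 + (-1651 + 2987)/(437 + 2987)) = 1/(-1371 + 1336/3424) = 1/(-1371 + (1/3424)*1336) = 1/(-1371 + 167/428) = 1/(-586621/428) = -428/586621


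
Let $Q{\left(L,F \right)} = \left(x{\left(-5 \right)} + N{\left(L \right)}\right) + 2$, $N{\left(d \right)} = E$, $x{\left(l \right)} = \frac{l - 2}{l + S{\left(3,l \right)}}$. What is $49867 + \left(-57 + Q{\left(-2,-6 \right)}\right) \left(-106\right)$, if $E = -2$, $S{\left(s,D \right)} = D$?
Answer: $\frac{279174}{5} \approx 55835.0$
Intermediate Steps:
$x{\left(l \right)} = \frac{-2 + l}{2 l}$ ($x{\left(l \right)} = \frac{l - 2}{l + l} = \frac{-2 + l}{2 l}$)
$N{\left(d \right)} = -2$
$Q{\left(L,F \right)} = \frac{7}{10}$ ($Q{\left(L,F \right)} = \left(\frac{-2 - 5}{2 \left(-5\right)} - 2\right) + 2 = \left(\frac{1}{2} \left(- \frac{1}{5}\right) \left(-7\right) - 2\right) + 2 = \left(\frac{7}{10} - 2\right) + 2 = - \frac{13}{10} + 2 = \frac{7}{10}$)
$49867 + \left(-57 + Q{\left(-2,-6 \right)}\right) \left(-106\right) = 49867 + \left(-57 + \frac{7}{10}\right) \left(-106\right) = 49867 - - \frac{29839}{5} = 49867 + \frac{29839}{5} = \frac{279174}{5}$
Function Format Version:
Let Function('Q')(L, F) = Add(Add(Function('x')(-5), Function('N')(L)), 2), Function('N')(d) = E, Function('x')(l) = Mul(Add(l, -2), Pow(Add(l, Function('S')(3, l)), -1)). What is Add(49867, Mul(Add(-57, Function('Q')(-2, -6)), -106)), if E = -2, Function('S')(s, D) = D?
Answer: Rational(279174, 5) ≈ 55835.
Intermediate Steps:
Function('x')(l) = Mul(Rational(1, 2), Pow(l, -1), Add(-2, l)) (Function('x')(l) = Mul(Add(l, -2), Pow(Add(l, l), -1)) = Mul(Add(-2, l), Pow(Mul(2, l), -1)) = Mul(Add(-2, l), Mul(Rational(1, 2), Pow(l, -1))) = Mul(Rational(1, 2), Pow(l, -1), Add(-2, l)))
Function('N')(d) = -2
Function('Q')(L, F) = Rational(7, 10) (Function('Q')(L, F) = Add(Add(Mul(Rational(1, 2), Pow(-5, -1), Add(-2, -5)), -2), 2) = Add(Add(Mul(Rational(1, 2), Rational(-1, 5), -7), -2), 2) = Add(Add(Rational(7, 10), -2), 2) = Add(Rational(-13, 10), 2) = Rational(7, 10))
Add(49867, Mul(Add(-57, Function('Q')(-2, -6)), -106)) = Add(49867, Mul(Add(-57, Rational(7, 10)), -106)) = Add(49867, Mul(Rational(-563, 10), -106)) = Add(49867, Rational(29839, 5)) = Rational(279174, 5)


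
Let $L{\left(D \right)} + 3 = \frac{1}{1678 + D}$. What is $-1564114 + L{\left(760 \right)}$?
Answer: $- \frac{3813317245}{2438} \approx -1.5641 \cdot 10^{6}$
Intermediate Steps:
$L{\left(D \right)} = -3 + \frac{1}{1678 + D}$
$-1564114 + L{\left(760 \right)} = -1564114 + \frac{-5033 - 2280}{1678 + 760} = -1564114 + \frac{-5033 - 2280}{2438} = -1564114 + \frac{1}{2438} \left(-7313\right) = -1564114 - \frac{7313}{2438} = - \frac{3813317245}{2438}$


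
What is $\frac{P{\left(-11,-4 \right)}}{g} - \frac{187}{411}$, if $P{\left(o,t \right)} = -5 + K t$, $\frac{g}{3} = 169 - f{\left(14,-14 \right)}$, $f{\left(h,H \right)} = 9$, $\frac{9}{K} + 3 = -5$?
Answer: $- \frac{59977}{131520} \approx -0.45603$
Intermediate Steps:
$K = - \frac{9}{8}$ ($K = \frac{9}{-3 - 5} = \frac{9}{-8} = 9 \left(- \frac{1}{8}\right) = - \frac{9}{8} \approx -1.125$)
$g = 480$ ($g = 3 \left(169 - 9\right) = 3 \cdot 160 = 480$)
$P{\left(o,t \right)} = -5 - \frac{9 t}{8}$
$\frac{P{\left(-11,-4 \right)}}{g} - \frac{187}{411} = \frac{-5 - - \frac{9}{2}}{480} - \frac{187}{411} = \left(-5 + \frac{9}{2}\right) \frac{1}{480} - \frac{187}{411} = \left(- \frac{1}{2}\right) \frac{1}{480} - \frac{187}{411} = - \frac{1}{960} - \frac{187}{411} = - \frac{59977}{131520}$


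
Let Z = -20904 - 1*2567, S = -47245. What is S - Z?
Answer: -23774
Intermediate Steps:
Z = -23471 (Z = -20904 - 2567 = -23471)
S - Z = -47245 - 1*(-23471) = -47245 + 23471 = -23774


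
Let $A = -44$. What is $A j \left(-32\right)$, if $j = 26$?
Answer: $36608$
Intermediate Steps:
$A j \left(-32\right) = \left(-44\right) 26 \left(-32\right) = \left(-1144\right) \left(-32\right) = 36608$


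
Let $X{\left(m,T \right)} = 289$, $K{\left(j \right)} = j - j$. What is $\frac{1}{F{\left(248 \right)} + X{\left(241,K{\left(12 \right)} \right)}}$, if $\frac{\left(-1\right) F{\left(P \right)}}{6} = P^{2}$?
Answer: $- \frac{1}{368735} \approx -2.712 \cdot 10^{-6}$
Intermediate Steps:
$K{\left(j \right)} = 0$
$F{\left(P \right)} = - 6 P^{2}$
$\frac{1}{F{\left(248 \right)} + X{\left(241,K{\left(12 \right)} \right)}} = \frac{1}{- 6 \cdot 248^{2} + 289} = \frac{1}{\left(-6\right) 61504 + 289} = \frac{1}{-369024 + 289} = \frac{1}{-368735} = - \frac{1}{368735}$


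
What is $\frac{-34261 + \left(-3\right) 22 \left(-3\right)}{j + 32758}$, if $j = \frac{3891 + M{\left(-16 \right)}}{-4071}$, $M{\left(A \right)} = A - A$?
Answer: $- \frac{46223491}{44451309} \approx -1.0399$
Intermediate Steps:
$M{\left(A \right)} = 0$
$j = - \frac{1297}{1357}$ ($j = \frac{3891 + 0}{-4071} = 3891 \left(- \frac{1}{4071}\right) = - \frac{1297}{1357} \approx -0.95578$)
$\frac{-34261 + \left(-3\right) 22 \left(-3\right)}{j + 32758} = \frac{-34261 + \left(-3\right) 22 \left(-3\right)}{- \frac{1297}{1357} + 32758} = \frac{-34261 - -198}{\frac{44451309}{1357}} = \left(-34261 + 198\right) \frac{1357}{44451309} = \left(-34063\right) \frac{1357}{44451309} = - \frac{46223491}{44451309}$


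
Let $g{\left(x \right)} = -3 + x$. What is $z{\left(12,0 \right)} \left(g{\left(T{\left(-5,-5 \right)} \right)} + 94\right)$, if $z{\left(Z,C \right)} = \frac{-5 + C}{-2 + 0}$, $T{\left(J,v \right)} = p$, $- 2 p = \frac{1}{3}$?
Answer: $\frac{2725}{12} \approx 227.08$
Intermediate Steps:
$p = - \frac{1}{6}$ ($p = - \frac{1}{2 \cdot 3} = \left(- \frac{1}{2}\right) \frac{1}{3} = - \frac{1}{6} \approx -0.16667$)
$T{\left(J,v \right)} = - \frac{1}{6}$
$z{\left(Z,C \right)} = \frac{5}{2} - \frac{C}{2}$ ($z{\left(Z,C \right)} = \frac{-5 + C}{-2} = \left(-5 + C\right) \left(- \frac{1}{2}\right) = \frac{5}{2} - \frac{C}{2}$)
$z{\left(12,0 \right)} \left(g{\left(T{\left(-5,-5 \right)} \right)} + 94\right) = \left(\frac{5}{2} - 0\right) \left(\left(-3 - \frac{1}{6}\right) + 94\right) = \left(\frac{5}{2} + 0\right) \left(- \frac{19}{6} + 94\right) = \frac{5}{2} \cdot \frac{545}{6} = \frac{2725}{12}$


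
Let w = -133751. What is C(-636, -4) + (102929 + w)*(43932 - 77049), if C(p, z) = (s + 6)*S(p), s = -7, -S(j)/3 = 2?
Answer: 1020732180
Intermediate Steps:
S(j) = -6 (S(j) = -3*2 = -6)
C(p, z) = 6 (C(p, z) = (-7 + 6)*(-6) = -1*(-6) = 6)
C(-636, -4) + (102929 + w)*(43932 - 77049) = 6 + (102929 - 133751)*(43932 - 77049) = 6 - 30822*(-33117) = 6 + 1020732174 = 1020732180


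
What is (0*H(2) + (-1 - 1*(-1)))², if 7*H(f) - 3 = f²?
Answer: 0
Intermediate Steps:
H(f) = 3/7 + f²/7
(0*H(2) + (-1 - 1*(-1)))² = (0*(3/7 + (⅐)*2²) + (-1 - 1*(-1)))² = (0*(3/7 + (⅐)*4) + (-1 + 1))² = (0*(3/7 + 4/7) + 0)² = (0*1 + 0)² = (0 + 0)² = 0² = 0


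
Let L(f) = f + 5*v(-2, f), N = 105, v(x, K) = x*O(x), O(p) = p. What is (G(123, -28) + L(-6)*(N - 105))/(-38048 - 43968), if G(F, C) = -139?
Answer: 139/82016 ≈ 0.0016948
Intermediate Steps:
v(x, K) = x² (v(x, K) = x*x = x²)
L(f) = 20 + f (L(f) = f + 5*(-2)² = f + 5*4 = f + 20 = 20 + f)
(G(123, -28) + L(-6)*(N - 105))/(-38048 - 43968) = (-139 + (20 - 6)*(105 - 105))/(-38048 - 43968) = (-139 + 14*0)/(-82016) = (-139 + 0)*(-1/82016) = -139*(-1/82016) = 139/82016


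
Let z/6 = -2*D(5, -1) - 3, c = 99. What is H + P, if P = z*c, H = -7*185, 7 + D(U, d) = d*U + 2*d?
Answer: 13555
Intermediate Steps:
D(U, d) = -7 + 2*d + U*d (D(U, d) = -7 + (d*U + 2*d) = -7 + (U*d + 2*d) = -7 + (2*d + U*d) = -7 + 2*d + U*d)
z = 150 (z = 6*(-2*(-7 + 2*(-1) + 5*(-1)) - 3) = 6*(-2*(-7 - 2 - 5) - 3) = 6*(-2*(-14) - 3) = 6*(28 - 3) = 6*25 = 150)
H = -1295
P = 14850 (P = 150*99 = 14850)
H + P = -1295 + 14850 = 13555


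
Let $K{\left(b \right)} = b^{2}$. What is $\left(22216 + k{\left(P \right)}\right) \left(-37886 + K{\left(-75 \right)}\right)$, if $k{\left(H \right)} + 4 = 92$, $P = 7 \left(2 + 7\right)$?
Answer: $-719549344$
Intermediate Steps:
$P = 63$ ($P = 7 \cdot 9 = 63$)
$k{\left(H \right)} = 88$ ($k{\left(H \right)} = -4 + 92 = 88$)
$\left(22216 + k{\left(P \right)}\right) \left(-37886 + K{\left(-75 \right)}\right) = \left(22216 + 88\right) \left(-37886 + \left(-75\right)^{2}\right) = 22304 \left(-37886 + 5625\right) = 22304 \left(-32261\right) = -719549344$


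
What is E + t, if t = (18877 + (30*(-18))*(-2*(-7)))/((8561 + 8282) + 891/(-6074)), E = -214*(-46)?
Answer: 1007144304862/102303491 ≈ 9844.7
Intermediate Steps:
E = 9844
t = 68739458/102303491 (t = (18877 - 540*14)/(16843 + 891*(-1/6074)) = (18877 - 7560)/(16843 - 891/6074) = 11317/(102303491/6074) = 11317*(6074/102303491) = 68739458/102303491 ≈ 0.67192)
E + t = 9844 + 68739458/102303491 = 1007144304862/102303491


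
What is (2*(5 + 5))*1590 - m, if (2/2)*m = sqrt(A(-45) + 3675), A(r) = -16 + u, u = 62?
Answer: 31739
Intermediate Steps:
A(r) = 46 (A(r) = -16 + 62 = 46)
m = 61 (m = sqrt(46 + 3675) = sqrt(3721) = 61)
(2*(5 + 5))*1590 - m = (2*(5 + 5))*1590 - 1*61 = (2*10)*1590 - 61 = 20*1590 - 61 = 31800 - 61 = 31739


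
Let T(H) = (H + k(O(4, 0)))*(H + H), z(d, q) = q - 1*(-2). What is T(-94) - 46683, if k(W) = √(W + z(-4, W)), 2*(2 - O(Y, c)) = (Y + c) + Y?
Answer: -29011 - 188*I*√2 ≈ -29011.0 - 265.87*I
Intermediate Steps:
z(d, q) = 2 + q (z(d, q) = q + 2 = 2 + q)
O(Y, c) = 2 - Y - c/2 (O(Y, c) = 2 - ((Y + c) + Y)/2 = 2 - (c + 2*Y)/2 = 2 + (-Y - c/2) = 2 - Y - c/2)
k(W) = √(2 + 2*W) (k(W) = √(W + (2 + W)) = √(2 + 2*W))
T(H) = 2*H*(H + I*√2) (T(H) = (H + √(2 + 2*(2 - 1*4 - ½*0)))*(H + H) = (H + √(2 + 2*(2 - 4 + 0)))*(2*H) = (H + √(2 + 2*(-2)))*(2*H) = (H + √(2 - 4))*(2*H) = (H + √(-2))*(2*H) = (H + I*√2)*(2*H) = 2*H*(H + I*√2))
T(-94) - 46683 = 2*(-94)*(-94 + I*√2) - 46683 = (17672 - 188*I*√2) - 46683 = -29011 - 188*I*√2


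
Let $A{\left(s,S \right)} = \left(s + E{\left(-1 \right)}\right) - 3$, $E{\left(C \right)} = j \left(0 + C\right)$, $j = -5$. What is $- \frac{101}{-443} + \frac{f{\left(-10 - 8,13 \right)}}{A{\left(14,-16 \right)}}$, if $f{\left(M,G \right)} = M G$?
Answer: $- \frac{51023}{3544} \approx -14.397$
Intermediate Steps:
$E{\left(C \right)} = - 5 C$ ($E{\left(C \right)} = - 5 \left(0 + C\right) = - 5 C$)
$A{\left(s,S \right)} = 2 + s$ ($A{\left(s,S \right)} = \left(s - -5\right) - 3 = \left(s + 5\right) - 3 = \left(5 + s\right) - 3 = 2 + s$)
$f{\left(M,G \right)} = G M$
$- \frac{101}{-443} + \frac{f{\left(-10 - 8,13 \right)}}{A{\left(14,-16 \right)}} = - \frac{101}{-443} + \frac{13 \left(-10 - 8\right)}{2 + 14} = \left(-101\right) \left(- \frac{1}{443}\right) + \frac{13 \left(-10 - 8\right)}{16} = \frac{101}{443} + 13 \left(-18\right) \frac{1}{16} = \frac{101}{443} - \frac{117}{8} = - \frac{51023}{3544}$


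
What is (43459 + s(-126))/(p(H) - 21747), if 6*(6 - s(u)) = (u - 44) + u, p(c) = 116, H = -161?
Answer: -130543/64893 ≈ -2.0117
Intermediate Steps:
s(u) = 40/3 - u/3 (s(u) = 6 - ((u - 44) + u)/6 = 6 - ((-44 + u) + u)/6 = 6 - (-44 + 2*u)/6 = 6 + (22/3 - u/3) = 40/3 - u/3)
(43459 + s(-126))/(p(H) - 21747) = (43459 + (40/3 - ⅓*(-126)))/(116 - 21747) = (43459 + (40/3 + 42))/(-21631) = (43459 + 166/3)*(-1/21631) = (130543/3)*(-1/21631) = -130543/64893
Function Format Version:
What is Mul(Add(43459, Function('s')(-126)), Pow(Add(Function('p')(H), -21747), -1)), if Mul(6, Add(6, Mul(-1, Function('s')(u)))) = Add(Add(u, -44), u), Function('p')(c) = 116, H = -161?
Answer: Rational(-130543, 64893) ≈ -2.0117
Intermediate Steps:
Function('s')(u) = Add(Rational(40, 3), Mul(Rational(-1, 3), u)) (Function('s')(u) = Add(6, Mul(Rational(-1, 6), Add(Add(u, -44), u))) = Add(6, Mul(Rational(-1, 6), Add(Add(-44, u), u))) = Add(6, Mul(Rational(-1, 6), Add(-44, Mul(2, u)))) = Add(6, Add(Rational(22, 3), Mul(Rational(-1, 3), u))) = Add(Rational(40, 3), Mul(Rational(-1, 3), u)))
Mul(Add(43459, Function('s')(-126)), Pow(Add(Function('p')(H), -21747), -1)) = Mul(Add(43459, Add(Rational(40, 3), Mul(Rational(-1, 3), -126))), Pow(Add(116, -21747), -1)) = Mul(Add(43459, Add(Rational(40, 3), 42)), Pow(-21631, -1)) = Mul(Add(43459, Rational(166, 3)), Rational(-1, 21631)) = Mul(Rational(130543, 3), Rational(-1, 21631)) = Rational(-130543, 64893)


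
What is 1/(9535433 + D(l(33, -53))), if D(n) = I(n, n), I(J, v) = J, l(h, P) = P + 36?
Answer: 1/9535416 ≈ 1.0487e-7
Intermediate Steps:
l(h, P) = 36 + P
D(n) = n
1/(9535433 + D(l(33, -53))) = 1/(9535433 + (36 - 53)) = 1/(9535433 - 17) = 1/9535416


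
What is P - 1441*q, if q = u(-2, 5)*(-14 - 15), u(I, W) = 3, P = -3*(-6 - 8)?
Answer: 125409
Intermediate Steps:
P = 42 (P = -3*(-14) = 42)
q = -87 (q = 3*(-14 - 15) = 3*(-29) = -87)
P - 1441*q = 42 - 1441*(-87) = 42 + 125367 = 125409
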